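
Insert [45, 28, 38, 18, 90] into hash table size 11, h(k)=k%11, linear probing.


Insert 45: h=1 -> slot 1
Insert 28: h=6 -> slot 6
Insert 38: h=5 -> slot 5
Insert 18: h=7 -> slot 7
Insert 90: h=2 -> slot 2

Table: [None, 45, 90, None, None, 38, 28, 18, None, None, None]


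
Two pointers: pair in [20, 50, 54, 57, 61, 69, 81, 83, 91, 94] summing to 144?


lo=0(20)+hi=9(94)=114
lo=1(50)+hi=9(94)=144

Yes: 50+94=144


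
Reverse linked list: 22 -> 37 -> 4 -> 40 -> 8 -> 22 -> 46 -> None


Step 1: curr=22, set curr.next=prev(None) | reversed so far: 22
Step 2: curr=37, set curr.next=prev(22) | reversed so far: 37 -> 22
Step 3: curr=4, set curr.next=prev(37) | reversed so far: 4 -> 37 -> 22
Step 4: curr=40, set curr.next=prev(4) | reversed so far: 40 -> 4 -> 37 -> 22
Step 5: curr=8, set curr.next=prev(40) | reversed so far: 8 -> 40 -> 4 -> 37 -> 22
Step 6: curr=22, set curr.next=prev(8) | reversed so far: 22 -> 8 -> 40 -> 4 -> 37 -> 22
Step 7: curr=46, set curr.next=prev(22) | reversed so far: 46 -> 22 -> 8 -> 40 -> 4 -> 37 -> 22

46 -> 22 -> 8 -> 40 -> 4 -> 37 -> 22 -> None


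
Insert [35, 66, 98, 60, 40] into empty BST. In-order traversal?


Insert 35: root
Insert 66: R from 35
Insert 98: R from 35 -> R from 66
Insert 60: R from 35 -> L from 66
Insert 40: R from 35 -> L from 66 -> L from 60

In-order: [35, 40, 60, 66, 98]


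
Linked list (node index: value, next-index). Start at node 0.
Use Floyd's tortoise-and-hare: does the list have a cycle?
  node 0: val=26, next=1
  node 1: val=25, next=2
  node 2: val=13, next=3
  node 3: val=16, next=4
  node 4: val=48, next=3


Floyd's tortoise (slow, +1) and hare (fast, +2):
  init: slow=0, fast=0
  step 1: slow=1, fast=2
  step 2: slow=2, fast=4
  step 3: slow=3, fast=4
  step 4: slow=4, fast=4
  slow == fast at node 4: cycle detected

Cycle: yes


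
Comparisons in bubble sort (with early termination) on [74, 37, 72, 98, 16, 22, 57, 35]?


Algorithm: bubble sort (with early termination)
Input: [74, 37, 72, 98, 16, 22, 57, 35]
Sorted: [16, 22, 35, 37, 57, 72, 74, 98]

27


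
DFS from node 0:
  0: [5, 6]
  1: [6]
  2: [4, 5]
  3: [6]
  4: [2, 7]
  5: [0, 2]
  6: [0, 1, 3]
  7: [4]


Visit 0, push [6, 5]
Visit 5, push [2]
Visit 2, push [4]
Visit 4, push [7]
Visit 7, push []
Visit 6, push [3, 1]
Visit 1, push []
Visit 3, push []

DFS order: [0, 5, 2, 4, 7, 6, 1, 3]


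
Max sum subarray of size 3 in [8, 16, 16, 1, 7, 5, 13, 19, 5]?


[0:3]: 40
[1:4]: 33
[2:5]: 24
[3:6]: 13
[4:7]: 25
[5:8]: 37
[6:9]: 37

Max: 40 at [0:3]


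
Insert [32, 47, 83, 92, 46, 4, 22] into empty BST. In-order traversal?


Insert 32: root
Insert 47: R from 32
Insert 83: R from 32 -> R from 47
Insert 92: R from 32 -> R from 47 -> R from 83
Insert 46: R from 32 -> L from 47
Insert 4: L from 32
Insert 22: L from 32 -> R from 4

In-order: [4, 22, 32, 46, 47, 83, 92]


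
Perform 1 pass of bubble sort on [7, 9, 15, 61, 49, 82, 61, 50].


Initial: [7, 9, 15, 61, 49, 82, 61, 50]
Pass 1: [7, 9, 15, 49, 61, 61, 50, 82] (3 swaps)

After 1 pass: [7, 9, 15, 49, 61, 61, 50, 82]


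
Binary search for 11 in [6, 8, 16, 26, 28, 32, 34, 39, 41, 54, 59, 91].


Step 1: lo=0, hi=11, mid=5, val=32
Step 2: lo=0, hi=4, mid=2, val=16
Step 3: lo=0, hi=1, mid=0, val=6
Step 4: lo=1, hi=1, mid=1, val=8

Not found


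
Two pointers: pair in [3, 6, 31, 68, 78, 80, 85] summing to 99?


lo=0(3)+hi=6(85)=88
lo=1(6)+hi=6(85)=91
lo=2(31)+hi=6(85)=116
lo=2(31)+hi=5(80)=111
lo=2(31)+hi=4(78)=109
lo=2(31)+hi=3(68)=99

Yes: 31+68=99


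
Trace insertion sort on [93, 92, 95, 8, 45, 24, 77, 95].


Initial: [93, 92, 95, 8, 45, 24, 77, 95]
Insert 92: [92, 93, 95, 8, 45, 24, 77, 95]
Insert 95: [92, 93, 95, 8, 45, 24, 77, 95]
Insert 8: [8, 92, 93, 95, 45, 24, 77, 95]
Insert 45: [8, 45, 92, 93, 95, 24, 77, 95]
Insert 24: [8, 24, 45, 92, 93, 95, 77, 95]
Insert 77: [8, 24, 45, 77, 92, 93, 95, 95]
Insert 95: [8, 24, 45, 77, 92, 93, 95, 95]

Sorted: [8, 24, 45, 77, 92, 93, 95, 95]


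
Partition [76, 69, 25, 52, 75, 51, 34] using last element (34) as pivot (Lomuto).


Pivot: 34
  25 <= 34: swap -> [25, 69, 76, 52, 75, 51, 34]
Place pivot at 1: [25, 34, 76, 52, 75, 51, 69]

Partitioned: [25, 34, 76, 52, 75, 51, 69]


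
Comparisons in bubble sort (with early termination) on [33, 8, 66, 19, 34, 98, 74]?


Algorithm: bubble sort (with early termination)
Input: [33, 8, 66, 19, 34, 98, 74]
Sorted: [8, 19, 33, 34, 66, 74, 98]

15


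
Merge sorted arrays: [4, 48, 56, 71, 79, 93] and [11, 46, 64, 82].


Take 4 from A
Take 11 from B
Take 46 from B
Take 48 from A
Take 56 from A
Take 64 from B
Take 71 from A
Take 79 from A
Take 82 from B

Merged: [4, 11, 46, 48, 56, 64, 71, 79, 82, 93]


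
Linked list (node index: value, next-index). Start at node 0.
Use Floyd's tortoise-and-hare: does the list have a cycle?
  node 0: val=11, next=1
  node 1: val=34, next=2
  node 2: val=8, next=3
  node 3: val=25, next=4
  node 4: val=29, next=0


Floyd's tortoise (slow, +1) and hare (fast, +2):
  init: slow=0, fast=0
  step 1: slow=1, fast=2
  step 2: slow=2, fast=4
  step 3: slow=3, fast=1
  step 4: slow=4, fast=3
  step 5: slow=0, fast=0
  slow == fast at node 0: cycle detected

Cycle: yes


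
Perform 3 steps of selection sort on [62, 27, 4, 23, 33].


Initial: [62, 27, 4, 23, 33]
Step 1: min=4 at 2
  Swap: [4, 27, 62, 23, 33]
Step 2: min=23 at 3
  Swap: [4, 23, 62, 27, 33]
Step 3: min=27 at 3
  Swap: [4, 23, 27, 62, 33]

After 3 steps: [4, 23, 27, 62, 33]


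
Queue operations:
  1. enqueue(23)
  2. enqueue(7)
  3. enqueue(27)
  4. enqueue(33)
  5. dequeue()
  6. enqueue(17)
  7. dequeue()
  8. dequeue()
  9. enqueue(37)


enqueue(23) -> [23]
enqueue(7) -> [23, 7]
enqueue(27) -> [23, 7, 27]
enqueue(33) -> [23, 7, 27, 33]
dequeue()->23, [7, 27, 33]
enqueue(17) -> [7, 27, 33, 17]
dequeue()->7, [27, 33, 17]
dequeue()->27, [33, 17]
enqueue(37) -> [33, 17, 37]

Final queue: [33, 17, 37]


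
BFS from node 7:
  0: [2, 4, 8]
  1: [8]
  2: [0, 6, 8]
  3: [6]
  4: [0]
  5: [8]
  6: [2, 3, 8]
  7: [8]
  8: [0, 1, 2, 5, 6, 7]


Visit 7, enqueue [8]
Visit 8, enqueue [0, 1, 2, 5, 6]
Visit 0, enqueue [4]
Visit 1, enqueue []
Visit 2, enqueue []
Visit 5, enqueue []
Visit 6, enqueue [3]
Visit 4, enqueue []
Visit 3, enqueue []

BFS order: [7, 8, 0, 1, 2, 5, 6, 4, 3]


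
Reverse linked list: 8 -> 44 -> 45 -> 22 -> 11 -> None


Step 1: curr=8, set curr.next=prev(None) | reversed so far: 8
Step 2: curr=44, set curr.next=prev(8) | reversed so far: 44 -> 8
Step 3: curr=45, set curr.next=prev(44) | reversed so far: 45 -> 44 -> 8
Step 4: curr=22, set curr.next=prev(45) | reversed so far: 22 -> 45 -> 44 -> 8
Step 5: curr=11, set curr.next=prev(22) | reversed so far: 11 -> 22 -> 45 -> 44 -> 8

11 -> 22 -> 45 -> 44 -> 8 -> None


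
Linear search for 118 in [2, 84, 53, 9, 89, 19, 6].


i=0: 2!=118
i=1: 84!=118
i=2: 53!=118
i=3: 9!=118
i=4: 89!=118
i=5: 19!=118
i=6: 6!=118

Not found, 7 comps


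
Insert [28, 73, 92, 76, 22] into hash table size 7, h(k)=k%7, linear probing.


Insert 28: h=0 -> slot 0
Insert 73: h=3 -> slot 3
Insert 92: h=1 -> slot 1
Insert 76: h=6 -> slot 6
Insert 22: h=1, 1 probes -> slot 2

Table: [28, 92, 22, 73, None, None, 76]


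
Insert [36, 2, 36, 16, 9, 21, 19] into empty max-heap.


Insert 36: [36]
Insert 2: [36, 2]
Insert 36: [36, 2, 36]
Insert 16: [36, 16, 36, 2]
Insert 9: [36, 16, 36, 2, 9]
Insert 21: [36, 16, 36, 2, 9, 21]
Insert 19: [36, 16, 36, 2, 9, 21, 19]

Final heap: [36, 16, 36, 2, 9, 21, 19]


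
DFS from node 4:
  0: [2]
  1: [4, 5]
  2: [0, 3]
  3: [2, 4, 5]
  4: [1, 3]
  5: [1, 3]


Visit 4, push [3, 1]
Visit 1, push [5]
Visit 5, push [3]
Visit 3, push [2]
Visit 2, push [0]
Visit 0, push []

DFS order: [4, 1, 5, 3, 2, 0]


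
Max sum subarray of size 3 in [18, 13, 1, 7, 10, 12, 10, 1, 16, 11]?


[0:3]: 32
[1:4]: 21
[2:5]: 18
[3:6]: 29
[4:7]: 32
[5:8]: 23
[6:9]: 27
[7:10]: 28

Max: 32 at [0:3]


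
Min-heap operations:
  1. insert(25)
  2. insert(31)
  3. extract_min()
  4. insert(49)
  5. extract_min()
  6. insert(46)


insert(25) -> [25]
insert(31) -> [25, 31]
extract_min()->25, [31]
insert(49) -> [31, 49]
extract_min()->31, [49]
insert(46) -> [46, 49]

Final heap: [46, 49]


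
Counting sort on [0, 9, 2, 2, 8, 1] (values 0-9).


Input: [0, 9, 2, 2, 8, 1]
Counts: [1, 1, 2, 0, 0, 0, 0, 0, 1, 1]

Sorted: [0, 1, 2, 2, 8, 9]


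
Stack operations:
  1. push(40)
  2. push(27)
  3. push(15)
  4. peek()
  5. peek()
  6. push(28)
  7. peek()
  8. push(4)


push(40) -> [40]
push(27) -> [40, 27]
push(15) -> [40, 27, 15]
peek()->15
peek()->15
push(28) -> [40, 27, 15, 28]
peek()->28
push(4) -> [40, 27, 15, 28, 4]

Final stack: [40, 27, 15, 28, 4]


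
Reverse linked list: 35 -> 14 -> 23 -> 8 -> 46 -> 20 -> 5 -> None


Step 1: curr=35, set curr.next=prev(None) | reversed so far: 35
Step 2: curr=14, set curr.next=prev(35) | reversed so far: 14 -> 35
Step 3: curr=23, set curr.next=prev(14) | reversed so far: 23 -> 14 -> 35
Step 4: curr=8, set curr.next=prev(23) | reversed so far: 8 -> 23 -> 14 -> 35
Step 5: curr=46, set curr.next=prev(8) | reversed so far: 46 -> 8 -> 23 -> 14 -> 35
Step 6: curr=20, set curr.next=prev(46) | reversed so far: 20 -> 46 -> 8 -> 23 -> 14 -> 35
Step 7: curr=5, set curr.next=prev(20) | reversed so far: 5 -> 20 -> 46 -> 8 -> 23 -> 14 -> 35

5 -> 20 -> 46 -> 8 -> 23 -> 14 -> 35 -> None


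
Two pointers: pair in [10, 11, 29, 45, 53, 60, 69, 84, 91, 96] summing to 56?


lo=0(10)+hi=9(96)=106
lo=0(10)+hi=8(91)=101
lo=0(10)+hi=7(84)=94
lo=0(10)+hi=6(69)=79
lo=0(10)+hi=5(60)=70
lo=0(10)+hi=4(53)=63
lo=0(10)+hi=3(45)=55
lo=1(11)+hi=3(45)=56

Yes: 11+45=56


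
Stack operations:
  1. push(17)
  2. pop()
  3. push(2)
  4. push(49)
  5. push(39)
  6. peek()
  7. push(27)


push(17) -> [17]
pop()->17, []
push(2) -> [2]
push(49) -> [2, 49]
push(39) -> [2, 49, 39]
peek()->39
push(27) -> [2, 49, 39, 27]

Final stack: [2, 49, 39, 27]


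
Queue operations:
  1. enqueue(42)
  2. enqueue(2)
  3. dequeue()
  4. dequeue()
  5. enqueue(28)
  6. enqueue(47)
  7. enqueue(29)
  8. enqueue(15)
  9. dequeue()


enqueue(42) -> [42]
enqueue(2) -> [42, 2]
dequeue()->42, [2]
dequeue()->2, []
enqueue(28) -> [28]
enqueue(47) -> [28, 47]
enqueue(29) -> [28, 47, 29]
enqueue(15) -> [28, 47, 29, 15]
dequeue()->28, [47, 29, 15]

Final queue: [47, 29, 15]


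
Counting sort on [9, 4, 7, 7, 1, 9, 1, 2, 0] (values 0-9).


Input: [9, 4, 7, 7, 1, 9, 1, 2, 0]
Counts: [1, 2, 1, 0, 1, 0, 0, 2, 0, 2]

Sorted: [0, 1, 1, 2, 4, 7, 7, 9, 9]


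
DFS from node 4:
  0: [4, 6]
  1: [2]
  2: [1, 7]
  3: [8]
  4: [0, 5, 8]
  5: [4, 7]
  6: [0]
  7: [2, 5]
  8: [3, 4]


Visit 4, push [8, 5, 0]
Visit 0, push [6]
Visit 6, push []
Visit 5, push [7]
Visit 7, push [2]
Visit 2, push [1]
Visit 1, push []
Visit 8, push [3]
Visit 3, push []

DFS order: [4, 0, 6, 5, 7, 2, 1, 8, 3]


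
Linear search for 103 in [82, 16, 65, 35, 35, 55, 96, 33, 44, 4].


i=0: 82!=103
i=1: 16!=103
i=2: 65!=103
i=3: 35!=103
i=4: 35!=103
i=5: 55!=103
i=6: 96!=103
i=7: 33!=103
i=8: 44!=103
i=9: 4!=103

Not found, 10 comps


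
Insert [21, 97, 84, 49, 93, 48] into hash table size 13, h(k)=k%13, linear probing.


Insert 21: h=8 -> slot 8
Insert 97: h=6 -> slot 6
Insert 84: h=6, 1 probes -> slot 7
Insert 49: h=10 -> slot 10
Insert 93: h=2 -> slot 2
Insert 48: h=9 -> slot 9

Table: [None, None, 93, None, None, None, 97, 84, 21, 48, 49, None, None]


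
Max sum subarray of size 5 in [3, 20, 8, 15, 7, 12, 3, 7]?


[0:5]: 53
[1:6]: 62
[2:7]: 45
[3:8]: 44

Max: 62 at [1:6]


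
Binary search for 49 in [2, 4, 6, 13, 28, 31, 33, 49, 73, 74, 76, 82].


Step 1: lo=0, hi=11, mid=5, val=31
Step 2: lo=6, hi=11, mid=8, val=73
Step 3: lo=6, hi=7, mid=6, val=33
Step 4: lo=7, hi=7, mid=7, val=49

Found at index 7


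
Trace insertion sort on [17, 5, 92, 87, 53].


Initial: [17, 5, 92, 87, 53]
Insert 5: [5, 17, 92, 87, 53]
Insert 92: [5, 17, 92, 87, 53]
Insert 87: [5, 17, 87, 92, 53]
Insert 53: [5, 17, 53, 87, 92]

Sorted: [5, 17, 53, 87, 92]


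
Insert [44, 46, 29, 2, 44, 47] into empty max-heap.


Insert 44: [44]
Insert 46: [46, 44]
Insert 29: [46, 44, 29]
Insert 2: [46, 44, 29, 2]
Insert 44: [46, 44, 29, 2, 44]
Insert 47: [47, 44, 46, 2, 44, 29]

Final heap: [47, 44, 46, 2, 44, 29]


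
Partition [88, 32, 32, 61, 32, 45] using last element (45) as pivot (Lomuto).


Pivot: 45
  32 <= 45: swap -> [32, 88, 32, 61, 32, 45]
  32 <= 45: swap -> [32, 32, 88, 61, 32, 45]
  32 <= 45: swap -> [32, 32, 32, 61, 88, 45]
Place pivot at 3: [32, 32, 32, 45, 88, 61]

Partitioned: [32, 32, 32, 45, 88, 61]


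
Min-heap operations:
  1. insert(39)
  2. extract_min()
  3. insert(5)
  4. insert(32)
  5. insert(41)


insert(39) -> [39]
extract_min()->39, []
insert(5) -> [5]
insert(32) -> [5, 32]
insert(41) -> [5, 32, 41]

Final heap: [5, 32, 41]


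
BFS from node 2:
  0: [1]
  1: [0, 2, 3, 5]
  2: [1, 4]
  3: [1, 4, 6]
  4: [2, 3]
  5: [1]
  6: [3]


Visit 2, enqueue [1, 4]
Visit 1, enqueue [0, 3, 5]
Visit 4, enqueue []
Visit 0, enqueue []
Visit 3, enqueue [6]
Visit 5, enqueue []
Visit 6, enqueue []

BFS order: [2, 1, 4, 0, 3, 5, 6]


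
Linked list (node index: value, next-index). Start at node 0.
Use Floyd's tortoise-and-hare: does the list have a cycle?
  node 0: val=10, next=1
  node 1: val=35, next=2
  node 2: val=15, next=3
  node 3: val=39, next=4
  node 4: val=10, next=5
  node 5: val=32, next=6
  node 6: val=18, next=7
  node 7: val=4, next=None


Floyd's tortoise (slow, +1) and hare (fast, +2):
  init: slow=0, fast=0
  step 1: slow=1, fast=2
  step 2: slow=2, fast=4
  step 3: slow=3, fast=6
  step 4: fast 6->7->None, no cycle

Cycle: no


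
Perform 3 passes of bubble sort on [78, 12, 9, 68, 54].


Initial: [78, 12, 9, 68, 54]
Pass 1: [12, 9, 68, 54, 78] (4 swaps)
Pass 2: [9, 12, 54, 68, 78] (2 swaps)
Pass 3: [9, 12, 54, 68, 78] (0 swaps)

After 3 passes: [9, 12, 54, 68, 78]


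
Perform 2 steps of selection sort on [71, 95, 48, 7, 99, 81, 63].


Initial: [71, 95, 48, 7, 99, 81, 63]
Step 1: min=7 at 3
  Swap: [7, 95, 48, 71, 99, 81, 63]
Step 2: min=48 at 2
  Swap: [7, 48, 95, 71, 99, 81, 63]

After 2 steps: [7, 48, 95, 71, 99, 81, 63]


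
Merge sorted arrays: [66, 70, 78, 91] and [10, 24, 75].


Take 10 from B
Take 24 from B
Take 66 from A
Take 70 from A
Take 75 from B

Merged: [10, 24, 66, 70, 75, 78, 91]


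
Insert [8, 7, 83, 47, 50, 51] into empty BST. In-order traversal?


Insert 8: root
Insert 7: L from 8
Insert 83: R from 8
Insert 47: R from 8 -> L from 83
Insert 50: R from 8 -> L from 83 -> R from 47
Insert 51: R from 8 -> L from 83 -> R from 47 -> R from 50

In-order: [7, 8, 47, 50, 51, 83]


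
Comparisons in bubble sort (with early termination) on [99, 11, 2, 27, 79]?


Algorithm: bubble sort (with early termination)
Input: [99, 11, 2, 27, 79]
Sorted: [2, 11, 27, 79, 99]

9


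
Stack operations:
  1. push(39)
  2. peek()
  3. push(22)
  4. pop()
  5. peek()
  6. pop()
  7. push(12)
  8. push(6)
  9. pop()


push(39) -> [39]
peek()->39
push(22) -> [39, 22]
pop()->22, [39]
peek()->39
pop()->39, []
push(12) -> [12]
push(6) -> [12, 6]
pop()->6, [12]

Final stack: [12]


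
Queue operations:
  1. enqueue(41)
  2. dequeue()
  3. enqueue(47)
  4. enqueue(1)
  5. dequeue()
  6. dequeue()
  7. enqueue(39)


enqueue(41) -> [41]
dequeue()->41, []
enqueue(47) -> [47]
enqueue(1) -> [47, 1]
dequeue()->47, [1]
dequeue()->1, []
enqueue(39) -> [39]

Final queue: [39]


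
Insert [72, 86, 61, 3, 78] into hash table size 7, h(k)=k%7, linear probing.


Insert 72: h=2 -> slot 2
Insert 86: h=2, 1 probes -> slot 3
Insert 61: h=5 -> slot 5
Insert 3: h=3, 1 probes -> slot 4
Insert 78: h=1 -> slot 1

Table: [None, 78, 72, 86, 3, 61, None]


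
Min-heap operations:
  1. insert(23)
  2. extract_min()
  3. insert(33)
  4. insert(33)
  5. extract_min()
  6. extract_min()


insert(23) -> [23]
extract_min()->23, []
insert(33) -> [33]
insert(33) -> [33, 33]
extract_min()->33, [33]
extract_min()->33, []

Final heap: []


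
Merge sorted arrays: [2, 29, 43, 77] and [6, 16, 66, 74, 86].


Take 2 from A
Take 6 from B
Take 16 from B
Take 29 from A
Take 43 from A
Take 66 from B
Take 74 from B
Take 77 from A

Merged: [2, 6, 16, 29, 43, 66, 74, 77, 86]


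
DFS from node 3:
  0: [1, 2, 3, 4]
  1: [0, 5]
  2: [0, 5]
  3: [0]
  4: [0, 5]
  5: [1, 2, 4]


Visit 3, push [0]
Visit 0, push [4, 2, 1]
Visit 1, push [5]
Visit 5, push [4, 2]
Visit 2, push []
Visit 4, push []

DFS order: [3, 0, 1, 5, 2, 4]


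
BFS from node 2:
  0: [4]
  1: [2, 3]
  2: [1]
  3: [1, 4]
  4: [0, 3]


Visit 2, enqueue [1]
Visit 1, enqueue [3]
Visit 3, enqueue [4]
Visit 4, enqueue [0]
Visit 0, enqueue []

BFS order: [2, 1, 3, 4, 0]


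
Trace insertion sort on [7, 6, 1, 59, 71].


Initial: [7, 6, 1, 59, 71]
Insert 6: [6, 7, 1, 59, 71]
Insert 1: [1, 6, 7, 59, 71]
Insert 59: [1, 6, 7, 59, 71]
Insert 71: [1, 6, 7, 59, 71]

Sorted: [1, 6, 7, 59, 71]


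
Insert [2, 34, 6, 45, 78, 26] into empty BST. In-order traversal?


Insert 2: root
Insert 34: R from 2
Insert 6: R from 2 -> L from 34
Insert 45: R from 2 -> R from 34
Insert 78: R from 2 -> R from 34 -> R from 45
Insert 26: R from 2 -> L from 34 -> R from 6

In-order: [2, 6, 26, 34, 45, 78]


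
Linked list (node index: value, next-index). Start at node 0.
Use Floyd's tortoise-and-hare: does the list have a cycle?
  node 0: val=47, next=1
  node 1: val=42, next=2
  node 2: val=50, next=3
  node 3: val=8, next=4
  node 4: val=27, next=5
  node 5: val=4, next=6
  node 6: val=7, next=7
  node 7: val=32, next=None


Floyd's tortoise (slow, +1) and hare (fast, +2):
  init: slow=0, fast=0
  step 1: slow=1, fast=2
  step 2: slow=2, fast=4
  step 3: slow=3, fast=6
  step 4: fast 6->7->None, no cycle

Cycle: no


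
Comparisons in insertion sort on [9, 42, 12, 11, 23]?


Algorithm: insertion sort
Input: [9, 42, 12, 11, 23]
Sorted: [9, 11, 12, 23, 42]

8


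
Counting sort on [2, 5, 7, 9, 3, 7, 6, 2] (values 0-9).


Input: [2, 5, 7, 9, 3, 7, 6, 2]
Counts: [0, 0, 2, 1, 0, 1, 1, 2, 0, 1]

Sorted: [2, 2, 3, 5, 6, 7, 7, 9]


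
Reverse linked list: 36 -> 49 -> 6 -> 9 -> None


Step 1: curr=36, set curr.next=prev(None) | reversed so far: 36
Step 2: curr=49, set curr.next=prev(36) | reversed so far: 49 -> 36
Step 3: curr=6, set curr.next=prev(49) | reversed so far: 6 -> 49 -> 36
Step 4: curr=9, set curr.next=prev(6) | reversed so far: 9 -> 6 -> 49 -> 36

9 -> 6 -> 49 -> 36 -> None


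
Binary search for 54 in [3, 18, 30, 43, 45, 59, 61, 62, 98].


Step 1: lo=0, hi=8, mid=4, val=45
Step 2: lo=5, hi=8, mid=6, val=61
Step 3: lo=5, hi=5, mid=5, val=59

Not found


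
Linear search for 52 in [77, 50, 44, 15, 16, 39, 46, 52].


i=0: 77!=52
i=1: 50!=52
i=2: 44!=52
i=3: 15!=52
i=4: 16!=52
i=5: 39!=52
i=6: 46!=52
i=7: 52==52 found!

Found at 7, 8 comps


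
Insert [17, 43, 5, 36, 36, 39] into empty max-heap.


Insert 17: [17]
Insert 43: [43, 17]
Insert 5: [43, 17, 5]
Insert 36: [43, 36, 5, 17]
Insert 36: [43, 36, 5, 17, 36]
Insert 39: [43, 36, 39, 17, 36, 5]

Final heap: [43, 36, 39, 17, 36, 5]


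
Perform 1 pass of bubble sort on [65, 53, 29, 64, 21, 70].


Initial: [65, 53, 29, 64, 21, 70]
Pass 1: [53, 29, 64, 21, 65, 70] (4 swaps)

After 1 pass: [53, 29, 64, 21, 65, 70]


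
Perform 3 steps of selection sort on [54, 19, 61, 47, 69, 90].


Initial: [54, 19, 61, 47, 69, 90]
Step 1: min=19 at 1
  Swap: [19, 54, 61, 47, 69, 90]
Step 2: min=47 at 3
  Swap: [19, 47, 61, 54, 69, 90]
Step 3: min=54 at 3
  Swap: [19, 47, 54, 61, 69, 90]

After 3 steps: [19, 47, 54, 61, 69, 90]


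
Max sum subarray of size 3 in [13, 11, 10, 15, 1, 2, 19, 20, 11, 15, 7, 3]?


[0:3]: 34
[1:4]: 36
[2:5]: 26
[3:6]: 18
[4:7]: 22
[5:8]: 41
[6:9]: 50
[7:10]: 46
[8:11]: 33
[9:12]: 25

Max: 50 at [6:9]


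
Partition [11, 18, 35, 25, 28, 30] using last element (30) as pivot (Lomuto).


Pivot: 30
  11 <= 30: advance i (no swap)
  18 <= 30: advance i (no swap)
  25 <= 30: swap -> [11, 18, 25, 35, 28, 30]
  28 <= 30: swap -> [11, 18, 25, 28, 35, 30]
Place pivot at 4: [11, 18, 25, 28, 30, 35]

Partitioned: [11, 18, 25, 28, 30, 35]


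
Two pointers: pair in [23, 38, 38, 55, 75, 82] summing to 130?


lo=0(23)+hi=5(82)=105
lo=1(38)+hi=5(82)=120
lo=2(38)+hi=5(82)=120
lo=3(55)+hi=5(82)=137
lo=3(55)+hi=4(75)=130

Yes: 55+75=130


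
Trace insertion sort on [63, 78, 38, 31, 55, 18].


Initial: [63, 78, 38, 31, 55, 18]
Insert 78: [63, 78, 38, 31, 55, 18]
Insert 38: [38, 63, 78, 31, 55, 18]
Insert 31: [31, 38, 63, 78, 55, 18]
Insert 55: [31, 38, 55, 63, 78, 18]
Insert 18: [18, 31, 38, 55, 63, 78]

Sorted: [18, 31, 38, 55, 63, 78]


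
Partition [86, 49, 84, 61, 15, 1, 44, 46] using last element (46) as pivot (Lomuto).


Pivot: 46
  15 <= 46: swap -> [15, 49, 84, 61, 86, 1, 44, 46]
  1 <= 46: swap -> [15, 1, 84, 61, 86, 49, 44, 46]
  44 <= 46: swap -> [15, 1, 44, 61, 86, 49, 84, 46]
Place pivot at 3: [15, 1, 44, 46, 86, 49, 84, 61]

Partitioned: [15, 1, 44, 46, 86, 49, 84, 61]


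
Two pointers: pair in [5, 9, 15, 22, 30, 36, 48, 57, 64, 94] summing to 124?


lo=0(5)+hi=9(94)=99
lo=1(9)+hi=9(94)=103
lo=2(15)+hi=9(94)=109
lo=3(22)+hi=9(94)=116
lo=4(30)+hi=9(94)=124

Yes: 30+94=124


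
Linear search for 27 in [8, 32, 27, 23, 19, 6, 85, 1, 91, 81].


i=0: 8!=27
i=1: 32!=27
i=2: 27==27 found!

Found at 2, 3 comps


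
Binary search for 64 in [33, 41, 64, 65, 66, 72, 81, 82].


Step 1: lo=0, hi=7, mid=3, val=65
Step 2: lo=0, hi=2, mid=1, val=41
Step 3: lo=2, hi=2, mid=2, val=64

Found at index 2


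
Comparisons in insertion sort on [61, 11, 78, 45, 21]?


Algorithm: insertion sort
Input: [61, 11, 78, 45, 21]
Sorted: [11, 21, 45, 61, 78]

9


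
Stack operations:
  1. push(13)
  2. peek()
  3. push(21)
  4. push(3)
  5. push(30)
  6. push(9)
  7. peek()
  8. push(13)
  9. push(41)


push(13) -> [13]
peek()->13
push(21) -> [13, 21]
push(3) -> [13, 21, 3]
push(30) -> [13, 21, 3, 30]
push(9) -> [13, 21, 3, 30, 9]
peek()->9
push(13) -> [13, 21, 3, 30, 9, 13]
push(41) -> [13, 21, 3, 30, 9, 13, 41]

Final stack: [13, 21, 3, 30, 9, 13, 41]


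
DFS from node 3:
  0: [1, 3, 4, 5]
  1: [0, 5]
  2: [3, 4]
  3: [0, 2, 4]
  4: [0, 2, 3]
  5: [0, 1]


Visit 3, push [4, 2, 0]
Visit 0, push [5, 4, 1]
Visit 1, push [5]
Visit 5, push []
Visit 4, push [2]
Visit 2, push []

DFS order: [3, 0, 1, 5, 4, 2]


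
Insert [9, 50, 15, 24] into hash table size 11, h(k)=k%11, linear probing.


Insert 9: h=9 -> slot 9
Insert 50: h=6 -> slot 6
Insert 15: h=4 -> slot 4
Insert 24: h=2 -> slot 2

Table: [None, None, 24, None, 15, None, 50, None, None, 9, None]


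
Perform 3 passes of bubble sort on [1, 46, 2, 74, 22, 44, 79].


Initial: [1, 46, 2, 74, 22, 44, 79]
Pass 1: [1, 2, 46, 22, 44, 74, 79] (3 swaps)
Pass 2: [1, 2, 22, 44, 46, 74, 79] (2 swaps)
Pass 3: [1, 2, 22, 44, 46, 74, 79] (0 swaps)

After 3 passes: [1, 2, 22, 44, 46, 74, 79]


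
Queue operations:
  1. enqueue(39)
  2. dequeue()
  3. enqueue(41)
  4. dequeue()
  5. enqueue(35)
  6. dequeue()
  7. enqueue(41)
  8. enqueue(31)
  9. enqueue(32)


enqueue(39) -> [39]
dequeue()->39, []
enqueue(41) -> [41]
dequeue()->41, []
enqueue(35) -> [35]
dequeue()->35, []
enqueue(41) -> [41]
enqueue(31) -> [41, 31]
enqueue(32) -> [41, 31, 32]

Final queue: [41, 31, 32]


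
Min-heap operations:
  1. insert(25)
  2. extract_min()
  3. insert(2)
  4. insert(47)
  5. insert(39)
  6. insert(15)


insert(25) -> [25]
extract_min()->25, []
insert(2) -> [2]
insert(47) -> [2, 47]
insert(39) -> [2, 47, 39]
insert(15) -> [2, 15, 39, 47]

Final heap: [2, 15, 39, 47]


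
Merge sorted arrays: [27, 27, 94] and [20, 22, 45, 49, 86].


Take 20 from B
Take 22 from B
Take 27 from A
Take 27 from A
Take 45 from B
Take 49 from B
Take 86 from B

Merged: [20, 22, 27, 27, 45, 49, 86, 94]


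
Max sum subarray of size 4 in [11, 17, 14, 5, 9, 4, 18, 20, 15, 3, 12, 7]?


[0:4]: 47
[1:5]: 45
[2:6]: 32
[3:7]: 36
[4:8]: 51
[5:9]: 57
[6:10]: 56
[7:11]: 50
[8:12]: 37

Max: 57 at [5:9]


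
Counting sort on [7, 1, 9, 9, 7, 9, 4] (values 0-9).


Input: [7, 1, 9, 9, 7, 9, 4]
Counts: [0, 1, 0, 0, 1, 0, 0, 2, 0, 3]

Sorted: [1, 4, 7, 7, 9, 9, 9]


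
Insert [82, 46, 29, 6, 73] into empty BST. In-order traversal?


Insert 82: root
Insert 46: L from 82
Insert 29: L from 82 -> L from 46
Insert 6: L from 82 -> L from 46 -> L from 29
Insert 73: L from 82 -> R from 46

In-order: [6, 29, 46, 73, 82]


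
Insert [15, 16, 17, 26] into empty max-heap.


Insert 15: [15]
Insert 16: [16, 15]
Insert 17: [17, 15, 16]
Insert 26: [26, 17, 16, 15]

Final heap: [26, 17, 16, 15]


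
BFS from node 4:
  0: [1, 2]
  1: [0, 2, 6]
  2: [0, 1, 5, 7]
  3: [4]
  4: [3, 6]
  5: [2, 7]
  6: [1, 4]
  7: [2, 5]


Visit 4, enqueue [3, 6]
Visit 3, enqueue []
Visit 6, enqueue [1]
Visit 1, enqueue [0, 2]
Visit 0, enqueue []
Visit 2, enqueue [5, 7]
Visit 5, enqueue []
Visit 7, enqueue []

BFS order: [4, 3, 6, 1, 0, 2, 5, 7]


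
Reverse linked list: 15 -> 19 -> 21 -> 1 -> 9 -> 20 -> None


Step 1: curr=15, set curr.next=prev(None) | reversed so far: 15
Step 2: curr=19, set curr.next=prev(15) | reversed so far: 19 -> 15
Step 3: curr=21, set curr.next=prev(19) | reversed so far: 21 -> 19 -> 15
Step 4: curr=1, set curr.next=prev(21) | reversed so far: 1 -> 21 -> 19 -> 15
Step 5: curr=9, set curr.next=prev(1) | reversed so far: 9 -> 1 -> 21 -> 19 -> 15
Step 6: curr=20, set curr.next=prev(9) | reversed so far: 20 -> 9 -> 1 -> 21 -> 19 -> 15

20 -> 9 -> 1 -> 21 -> 19 -> 15 -> None


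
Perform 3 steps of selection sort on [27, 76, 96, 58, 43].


Initial: [27, 76, 96, 58, 43]
Step 1: min=27 at 0
  Swap: [27, 76, 96, 58, 43]
Step 2: min=43 at 4
  Swap: [27, 43, 96, 58, 76]
Step 3: min=58 at 3
  Swap: [27, 43, 58, 96, 76]

After 3 steps: [27, 43, 58, 96, 76]


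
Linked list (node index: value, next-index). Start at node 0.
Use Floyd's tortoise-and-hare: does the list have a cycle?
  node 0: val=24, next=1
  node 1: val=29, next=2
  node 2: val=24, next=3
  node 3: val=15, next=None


Floyd's tortoise (slow, +1) and hare (fast, +2):
  init: slow=0, fast=0
  step 1: slow=1, fast=2
  step 2: fast 2->3->None, no cycle

Cycle: no


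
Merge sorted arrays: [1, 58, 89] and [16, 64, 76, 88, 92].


Take 1 from A
Take 16 from B
Take 58 from A
Take 64 from B
Take 76 from B
Take 88 from B
Take 89 from A

Merged: [1, 16, 58, 64, 76, 88, 89, 92]


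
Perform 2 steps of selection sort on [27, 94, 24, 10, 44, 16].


Initial: [27, 94, 24, 10, 44, 16]
Step 1: min=10 at 3
  Swap: [10, 94, 24, 27, 44, 16]
Step 2: min=16 at 5
  Swap: [10, 16, 24, 27, 44, 94]

After 2 steps: [10, 16, 24, 27, 44, 94]


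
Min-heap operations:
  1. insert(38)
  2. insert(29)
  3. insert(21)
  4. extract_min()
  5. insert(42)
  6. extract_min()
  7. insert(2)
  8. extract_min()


insert(38) -> [38]
insert(29) -> [29, 38]
insert(21) -> [21, 38, 29]
extract_min()->21, [29, 38]
insert(42) -> [29, 38, 42]
extract_min()->29, [38, 42]
insert(2) -> [2, 42, 38]
extract_min()->2, [38, 42]

Final heap: [38, 42]


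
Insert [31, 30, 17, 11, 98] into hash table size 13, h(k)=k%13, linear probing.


Insert 31: h=5 -> slot 5
Insert 30: h=4 -> slot 4
Insert 17: h=4, 2 probes -> slot 6
Insert 11: h=11 -> slot 11
Insert 98: h=7 -> slot 7

Table: [None, None, None, None, 30, 31, 17, 98, None, None, None, 11, None]


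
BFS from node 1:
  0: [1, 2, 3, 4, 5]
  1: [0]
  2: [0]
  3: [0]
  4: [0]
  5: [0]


Visit 1, enqueue [0]
Visit 0, enqueue [2, 3, 4, 5]
Visit 2, enqueue []
Visit 3, enqueue []
Visit 4, enqueue []
Visit 5, enqueue []

BFS order: [1, 0, 2, 3, 4, 5]


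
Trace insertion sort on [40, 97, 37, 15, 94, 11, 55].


Initial: [40, 97, 37, 15, 94, 11, 55]
Insert 97: [40, 97, 37, 15, 94, 11, 55]
Insert 37: [37, 40, 97, 15, 94, 11, 55]
Insert 15: [15, 37, 40, 97, 94, 11, 55]
Insert 94: [15, 37, 40, 94, 97, 11, 55]
Insert 11: [11, 15, 37, 40, 94, 97, 55]
Insert 55: [11, 15, 37, 40, 55, 94, 97]

Sorted: [11, 15, 37, 40, 55, 94, 97]


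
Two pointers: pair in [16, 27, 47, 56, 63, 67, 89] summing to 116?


lo=0(16)+hi=6(89)=105
lo=1(27)+hi=6(89)=116

Yes: 27+89=116


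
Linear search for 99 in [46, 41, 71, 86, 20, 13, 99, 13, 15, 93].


i=0: 46!=99
i=1: 41!=99
i=2: 71!=99
i=3: 86!=99
i=4: 20!=99
i=5: 13!=99
i=6: 99==99 found!

Found at 6, 7 comps


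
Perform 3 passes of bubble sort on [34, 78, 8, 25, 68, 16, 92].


Initial: [34, 78, 8, 25, 68, 16, 92]
Pass 1: [34, 8, 25, 68, 16, 78, 92] (4 swaps)
Pass 2: [8, 25, 34, 16, 68, 78, 92] (3 swaps)
Pass 3: [8, 25, 16, 34, 68, 78, 92] (1 swaps)

After 3 passes: [8, 25, 16, 34, 68, 78, 92]


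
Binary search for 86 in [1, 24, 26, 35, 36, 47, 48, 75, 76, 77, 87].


Step 1: lo=0, hi=10, mid=5, val=47
Step 2: lo=6, hi=10, mid=8, val=76
Step 3: lo=9, hi=10, mid=9, val=77
Step 4: lo=10, hi=10, mid=10, val=87

Not found


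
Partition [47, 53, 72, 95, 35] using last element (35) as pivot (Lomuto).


Pivot: 35
Place pivot at 0: [35, 53, 72, 95, 47]

Partitioned: [35, 53, 72, 95, 47]


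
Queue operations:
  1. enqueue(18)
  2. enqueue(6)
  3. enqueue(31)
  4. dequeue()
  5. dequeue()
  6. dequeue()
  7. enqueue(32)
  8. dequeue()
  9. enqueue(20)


enqueue(18) -> [18]
enqueue(6) -> [18, 6]
enqueue(31) -> [18, 6, 31]
dequeue()->18, [6, 31]
dequeue()->6, [31]
dequeue()->31, []
enqueue(32) -> [32]
dequeue()->32, []
enqueue(20) -> [20]

Final queue: [20]


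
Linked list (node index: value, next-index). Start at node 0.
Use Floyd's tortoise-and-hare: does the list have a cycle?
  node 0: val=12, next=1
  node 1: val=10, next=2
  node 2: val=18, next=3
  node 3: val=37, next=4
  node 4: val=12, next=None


Floyd's tortoise (slow, +1) and hare (fast, +2):
  init: slow=0, fast=0
  step 1: slow=1, fast=2
  step 2: slow=2, fast=4
  step 3: fast -> None, no cycle

Cycle: no


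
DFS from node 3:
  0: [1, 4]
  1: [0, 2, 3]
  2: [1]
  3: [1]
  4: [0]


Visit 3, push [1]
Visit 1, push [2, 0]
Visit 0, push [4]
Visit 4, push []
Visit 2, push []

DFS order: [3, 1, 0, 4, 2]


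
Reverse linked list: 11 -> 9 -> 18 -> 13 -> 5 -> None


Step 1: curr=11, set curr.next=prev(None) | reversed so far: 11
Step 2: curr=9, set curr.next=prev(11) | reversed so far: 9 -> 11
Step 3: curr=18, set curr.next=prev(9) | reversed so far: 18 -> 9 -> 11
Step 4: curr=13, set curr.next=prev(18) | reversed so far: 13 -> 18 -> 9 -> 11
Step 5: curr=5, set curr.next=prev(13) | reversed so far: 5 -> 13 -> 18 -> 9 -> 11

5 -> 13 -> 18 -> 9 -> 11 -> None


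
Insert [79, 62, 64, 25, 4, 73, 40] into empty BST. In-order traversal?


Insert 79: root
Insert 62: L from 79
Insert 64: L from 79 -> R from 62
Insert 25: L from 79 -> L from 62
Insert 4: L from 79 -> L from 62 -> L from 25
Insert 73: L from 79 -> R from 62 -> R from 64
Insert 40: L from 79 -> L from 62 -> R from 25

In-order: [4, 25, 40, 62, 64, 73, 79]


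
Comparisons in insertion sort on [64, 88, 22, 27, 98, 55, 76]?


Algorithm: insertion sort
Input: [64, 88, 22, 27, 98, 55, 76]
Sorted: [22, 27, 55, 64, 76, 88, 98]

14


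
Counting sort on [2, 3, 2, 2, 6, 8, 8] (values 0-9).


Input: [2, 3, 2, 2, 6, 8, 8]
Counts: [0, 0, 3, 1, 0, 0, 1, 0, 2, 0]

Sorted: [2, 2, 2, 3, 6, 8, 8]


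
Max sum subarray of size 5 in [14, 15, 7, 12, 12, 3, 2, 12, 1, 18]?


[0:5]: 60
[1:6]: 49
[2:7]: 36
[3:8]: 41
[4:9]: 30
[5:10]: 36

Max: 60 at [0:5]


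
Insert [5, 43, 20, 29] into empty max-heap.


Insert 5: [5]
Insert 43: [43, 5]
Insert 20: [43, 5, 20]
Insert 29: [43, 29, 20, 5]

Final heap: [43, 29, 20, 5]


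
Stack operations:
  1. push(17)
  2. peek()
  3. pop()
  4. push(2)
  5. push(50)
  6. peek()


push(17) -> [17]
peek()->17
pop()->17, []
push(2) -> [2]
push(50) -> [2, 50]
peek()->50

Final stack: [2, 50]


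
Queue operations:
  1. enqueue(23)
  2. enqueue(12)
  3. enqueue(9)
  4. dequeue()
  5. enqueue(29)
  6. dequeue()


enqueue(23) -> [23]
enqueue(12) -> [23, 12]
enqueue(9) -> [23, 12, 9]
dequeue()->23, [12, 9]
enqueue(29) -> [12, 9, 29]
dequeue()->12, [9, 29]

Final queue: [9, 29]


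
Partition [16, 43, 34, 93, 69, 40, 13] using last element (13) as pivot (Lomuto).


Pivot: 13
Place pivot at 0: [13, 43, 34, 93, 69, 40, 16]

Partitioned: [13, 43, 34, 93, 69, 40, 16]


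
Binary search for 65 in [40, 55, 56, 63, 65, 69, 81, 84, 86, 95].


Step 1: lo=0, hi=9, mid=4, val=65

Found at index 4


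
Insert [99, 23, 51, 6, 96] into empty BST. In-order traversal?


Insert 99: root
Insert 23: L from 99
Insert 51: L from 99 -> R from 23
Insert 6: L from 99 -> L from 23
Insert 96: L from 99 -> R from 23 -> R from 51

In-order: [6, 23, 51, 96, 99]


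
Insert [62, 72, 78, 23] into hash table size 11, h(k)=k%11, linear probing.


Insert 62: h=7 -> slot 7
Insert 72: h=6 -> slot 6
Insert 78: h=1 -> slot 1
Insert 23: h=1, 1 probes -> slot 2

Table: [None, 78, 23, None, None, None, 72, 62, None, None, None]


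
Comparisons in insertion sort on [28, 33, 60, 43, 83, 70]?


Algorithm: insertion sort
Input: [28, 33, 60, 43, 83, 70]
Sorted: [28, 33, 43, 60, 70, 83]

7


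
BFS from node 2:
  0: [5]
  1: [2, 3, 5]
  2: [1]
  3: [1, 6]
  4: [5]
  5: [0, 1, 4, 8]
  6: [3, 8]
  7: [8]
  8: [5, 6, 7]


Visit 2, enqueue [1]
Visit 1, enqueue [3, 5]
Visit 3, enqueue [6]
Visit 5, enqueue [0, 4, 8]
Visit 6, enqueue []
Visit 0, enqueue []
Visit 4, enqueue []
Visit 8, enqueue [7]
Visit 7, enqueue []

BFS order: [2, 1, 3, 5, 6, 0, 4, 8, 7]


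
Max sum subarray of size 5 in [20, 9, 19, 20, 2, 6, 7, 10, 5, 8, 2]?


[0:5]: 70
[1:6]: 56
[2:7]: 54
[3:8]: 45
[4:9]: 30
[5:10]: 36
[6:11]: 32

Max: 70 at [0:5]


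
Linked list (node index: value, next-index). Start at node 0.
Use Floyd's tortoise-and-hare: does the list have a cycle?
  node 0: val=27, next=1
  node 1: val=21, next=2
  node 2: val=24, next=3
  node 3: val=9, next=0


Floyd's tortoise (slow, +1) and hare (fast, +2):
  init: slow=0, fast=0
  step 1: slow=1, fast=2
  step 2: slow=2, fast=0
  step 3: slow=3, fast=2
  step 4: slow=0, fast=0
  slow == fast at node 0: cycle detected

Cycle: yes


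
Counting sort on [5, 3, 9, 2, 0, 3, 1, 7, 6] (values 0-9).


Input: [5, 3, 9, 2, 0, 3, 1, 7, 6]
Counts: [1, 1, 1, 2, 0, 1, 1, 1, 0, 1]

Sorted: [0, 1, 2, 3, 3, 5, 6, 7, 9]


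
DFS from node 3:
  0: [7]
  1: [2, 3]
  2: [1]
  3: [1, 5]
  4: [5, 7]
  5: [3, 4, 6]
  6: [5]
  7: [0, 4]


Visit 3, push [5, 1]
Visit 1, push [2]
Visit 2, push []
Visit 5, push [6, 4]
Visit 4, push [7]
Visit 7, push [0]
Visit 0, push []
Visit 6, push []

DFS order: [3, 1, 2, 5, 4, 7, 0, 6]


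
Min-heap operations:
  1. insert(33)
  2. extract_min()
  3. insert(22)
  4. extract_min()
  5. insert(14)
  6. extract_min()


insert(33) -> [33]
extract_min()->33, []
insert(22) -> [22]
extract_min()->22, []
insert(14) -> [14]
extract_min()->14, []

Final heap: []


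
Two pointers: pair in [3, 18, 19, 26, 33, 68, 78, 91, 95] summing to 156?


lo=0(3)+hi=8(95)=98
lo=1(18)+hi=8(95)=113
lo=2(19)+hi=8(95)=114
lo=3(26)+hi=8(95)=121
lo=4(33)+hi=8(95)=128
lo=5(68)+hi=8(95)=163
lo=5(68)+hi=7(91)=159
lo=5(68)+hi=6(78)=146

No pair found


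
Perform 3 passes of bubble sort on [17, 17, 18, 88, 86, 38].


Initial: [17, 17, 18, 88, 86, 38]
Pass 1: [17, 17, 18, 86, 38, 88] (2 swaps)
Pass 2: [17, 17, 18, 38, 86, 88] (1 swaps)
Pass 3: [17, 17, 18, 38, 86, 88] (0 swaps)

After 3 passes: [17, 17, 18, 38, 86, 88]


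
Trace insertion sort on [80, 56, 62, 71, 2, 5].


Initial: [80, 56, 62, 71, 2, 5]
Insert 56: [56, 80, 62, 71, 2, 5]
Insert 62: [56, 62, 80, 71, 2, 5]
Insert 71: [56, 62, 71, 80, 2, 5]
Insert 2: [2, 56, 62, 71, 80, 5]
Insert 5: [2, 5, 56, 62, 71, 80]

Sorted: [2, 5, 56, 62, 71, 80]


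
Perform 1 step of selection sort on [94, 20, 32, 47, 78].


Initial: [94, 20, 32, 47, 78]
Step 1: min=20 at 1
  Swap: [20, 94, 32, 47, 78]

After 1 step: [20, 94, 32, 47, 78]


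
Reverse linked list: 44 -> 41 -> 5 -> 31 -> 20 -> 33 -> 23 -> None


Step 1: curr=44, set curr.next=prev(None) | reversed so far: 44
Step 2: curr=41, set curr.next=prev(44) | reversed so far: 41 -> 44
Step 3: curr=5, set curr.next=prev(41) | reversed so far: 5 -> 41 -> 44
Step 4: curr=31, set curr.next=prev(5) | reversed so far: 31 -> 5 -> 41 -> 44
Step 5: curr=20, set curr.next=prev(31) | reversed so far: 20 -> 31 -> 5 -> 41 -> 44
Step 6: curr=33, set curr.next=prev(20) | reversed so far: 33 -> 20 -> 31 -> 5 -> 41 -> 44
Step 7: curr=23, set curr.next=prev(33) | reversed so far: 23 -> 33 -> 20 -> 31 -> 5 -> 41 -> 44

23 -> 33 -> 20 -> 31 -> 5 -> 41 -> 44 -> None


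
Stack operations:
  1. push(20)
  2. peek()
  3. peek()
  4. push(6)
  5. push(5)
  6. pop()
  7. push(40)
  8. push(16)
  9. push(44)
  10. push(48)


push(20) -> [20]
peek()->20
peek()->20
push(6) -> [20, 6]
push(5) -> [20, 6, 5]
pop()->5, [20, 6]
push(40) -> [20, 6, 40]
push(16) -> [20, 6, 40, 16]
push(44) -> [20, 6, 40, 16, 44]
push(48) -> [20, 6, 40, 16, 44, 48]

Final stack: [20, 6, 40, 16, 44, 48]


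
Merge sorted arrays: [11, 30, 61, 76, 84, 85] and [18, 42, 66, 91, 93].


Take 11 from A
Take 18 from B
Take 30 from A
Take 42 from B
Take 61 from A
Take 66 from B
Take 76 from A
Take 84 from A
Take 85 from A

Merged: [11, 18, 30, 42, 61, 66, 76, 84, 85, 91, 93]


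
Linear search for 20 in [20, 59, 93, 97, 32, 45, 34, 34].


i=0: 20==20 found!

Found at 0, 1 comps


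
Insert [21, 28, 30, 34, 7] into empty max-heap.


Insert 21: [21]
Insert 28: [28, 21]
Insert 30: [30, 21, 28]
Insert 34: [34, 30, 28, 21]
Insert 7: [34, 30, 28, 21, 7]

Final heap: [34, 30, 28, 21, 7]


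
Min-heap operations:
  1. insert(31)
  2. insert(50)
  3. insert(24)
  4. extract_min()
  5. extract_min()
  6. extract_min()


insert(31) -> [31]
insert(50) -> [31, 50]
insert(24) -> [24, 50, 31]
extract_min()->24, [31, 50]
extract_min()->31, [50]
extract_min()->50, []

Final heap: []


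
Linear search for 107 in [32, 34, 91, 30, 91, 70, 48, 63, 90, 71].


i=0: 32!=107
i=1: 34!=107
i=2: 91!=107
i=3: 30!=107
i=4: 91!=107
i=5: 70!=107
i=6: 48!=107
i=7: 63!=107
i=8: 90!=107
i=9: 71!=107

Not found, 10 comps


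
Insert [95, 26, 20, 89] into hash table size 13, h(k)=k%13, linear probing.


Insert 95: h=4 -> slot 4
Insert 26: h=0 -> slot 0
Insert 20: h=7 -> slot 7
Insert 89: h=11 -> slot 11

Table: [26, None, None, None, 95, None, None, 20, None, None, None, 89, None]


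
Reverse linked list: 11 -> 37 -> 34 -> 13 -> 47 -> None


Step 1: curr=11, set curr.next=prev(None) | reversed so far: 11
Step 2: curr=37, set curr.next=prev(11) | reversed so far: 37 -> 11
Step 3: curr=34, set curr.next=prev(37) | reversed so far: 34 -> 37 -> 11
Step 4: curr=13, set curr.next=prev(34) | reversed so far: 13 -> 34 -> 37 -> 11
Step 5: curr=47, set curr.next=prev(13) | reversed so far: 47 -> 13 -> 34 -> 37 -> 11

47 -> 13 -> 34 -> 37 -> 11 -> None


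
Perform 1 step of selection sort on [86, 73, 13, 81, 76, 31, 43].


Initial: [86, 73, 13, 81, 76, 31, 43]
Step 1: min=13 at 2
  Swap: [13, 73, 86, 81, 76, 31, 43]

After 1 step: [13, 73, 86, 81, 76, 31, 43]


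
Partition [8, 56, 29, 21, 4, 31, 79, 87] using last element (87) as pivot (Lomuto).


Pivot: 87
  8 <= 87: advance i (no swap)
  56 <= 87: advance i (no swap)
  29 <= 87: advance i (no swap)
  21 <= 87: advance i (no swap)
  4 <= 87: advance i (no swap)
  31 <= 87: advance i (no swap)
  79 <= 87: advance i (no swap)
Place pivot at 7: [8, 56, 29, 21, 4, 31, 79, 87]

Partitioned: [8, 56, 29, 21, 4, 31, 79, 87]


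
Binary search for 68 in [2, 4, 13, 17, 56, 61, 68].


Step 1: lo=0, hi=6, mid=3, val=17
Step 2: lo=4, hi=6, mid=5, val=61
Step 3: lo=6, hi=6, mid=6, val=68

Found at index 6


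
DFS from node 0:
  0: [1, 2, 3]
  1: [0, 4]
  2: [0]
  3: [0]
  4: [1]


Visit 0, push [3, 2, 1]
Visit 1, push [4]
Visit 4, push []
Visit 2, push []
Visit 3, push []

DFS order: [0, 1, 4, 2, 3]
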